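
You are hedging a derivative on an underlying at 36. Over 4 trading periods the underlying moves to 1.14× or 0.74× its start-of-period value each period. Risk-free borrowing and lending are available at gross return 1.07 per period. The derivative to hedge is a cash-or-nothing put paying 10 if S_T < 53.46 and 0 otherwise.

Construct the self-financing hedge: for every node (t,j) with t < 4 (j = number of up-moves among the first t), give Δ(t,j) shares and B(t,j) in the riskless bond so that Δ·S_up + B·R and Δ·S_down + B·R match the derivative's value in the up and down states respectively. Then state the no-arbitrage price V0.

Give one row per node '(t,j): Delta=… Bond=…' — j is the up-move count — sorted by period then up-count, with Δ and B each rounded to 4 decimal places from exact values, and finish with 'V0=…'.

No-arbitrage ⇒ martingale measure with p* = (R−d)/(u−d) = 0.8250.
Terminal payoffs: V(4,0)=10.0000, V(4,1)=10.0000, V(4,2)=10.0000, V(4,3)=10.0000, V(4,4)=0.0000
  t=3,j=0: stock 14.5881 → up 16.6304 (V=10.0000), down 10.7952 (V=10.0000). Price 9.3458; hedge Δ=0.0000, bond B=9.3458.
  t=3,j=1: stock 22.4735 → up 25.6198 (V=10.0000), down 16.6304 (V=10.0000). Price 9.3458; hedge Δ=0.0000, bond B=9.3458.
  t=3,j=2: stock 34.6213 → up 39.4683 (V=10.0000), down 25.6198 (V=10.0000). Price 9.3458; hedge Δ=0.0000, bond B=9.3458.
  t=3,j=3: stock 53.3356 → up 60.8026 (V=0.0000), down 39.4683 (V=10.0000). Price 1.6355; hedge Δ=-0.4687, bond B=26.6355.
  t=2,j=0: stock 19.7136 → up 22.4735 (V=9.3458), down 14.5881 (V=9.3458). Price 8.7344; hedge Δ=0.0000, bond B=8.7344.
  t=2,j=1: stock 30.3696 → up 34.6213 (V=9.3458), down 22.4735 (V=9.3458). Price 8.7344; hedge Δ=0.0000, bond B=8.7344.
  t=2,j=2: stock 46.7856 → up 53.3356 (V=1.6355), down 34.6213 (V=9.3458). Price 2.7895; hedge Δ=-0.4120, bond B=22.0652.
  t=1,j=0: stock 26.6400 → up 30.3696 (V=8.7344), down 19.7136 (V=8.7344). Price 8.1630; hedge Δ=0.0000, bond B=8.1630.
  t=1,j=1: stock 41.0400 → up 46.7856 (V=2.7895), down 30.3696 (V=8.7344). Price 3.5793; hedge Δ=-0.3621, bond B=18.4414.
  t=0,j=0: stock 36.0000 → up 41.0400 (V=3.5793), down 26.6400 (V=8.1630). Price 4.0948; hedge Δ=-0.3183, bond B=15.5539.
The time-0 hedge costs 4.0948, which is the no-arbitrage price.

(0,0): Delta=-0.3183 Bond=15.5539
(1,0): Delta=0.0000 Bond=8.1630
(1,1): Delta=-0.3621 Bond=18.4414
(2,0): Delta=0.0000 Bond=8.7344
(2,1): Delta=0.0000 Bond=8.7344
(2,2): Delta=-0.4120 Bond=22.0652
(3,0): Delta=0.0000 Bond=9.3458
(3,1): Delta=0.0000 Bond=9.3458
(3,2): Delta=0.0000 Bond=9.3458
(3,3): Delta=-0.4687 Bond=26.6355
V0=4.0948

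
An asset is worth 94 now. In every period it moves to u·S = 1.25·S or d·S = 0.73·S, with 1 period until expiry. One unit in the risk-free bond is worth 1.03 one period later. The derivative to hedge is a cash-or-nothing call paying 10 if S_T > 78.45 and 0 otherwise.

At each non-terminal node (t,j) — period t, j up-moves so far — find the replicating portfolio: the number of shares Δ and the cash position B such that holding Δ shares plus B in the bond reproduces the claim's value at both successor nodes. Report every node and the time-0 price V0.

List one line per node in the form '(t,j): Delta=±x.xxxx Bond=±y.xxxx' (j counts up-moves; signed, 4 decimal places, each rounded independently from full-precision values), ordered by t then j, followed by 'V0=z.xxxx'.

(0,0): Delta=0.2046 Bond=-13.6296
V0=5.6012

Since d<R<u, set p* = (R−d)/(u−d) = 0.5769; price each node as the discounted p*-expectation of its children.
Terminal values V(1,·): V(1,0)=0.0000, V(1,1)=10.0000
(0,0): S=94.0000. Δ = (V_up−V_dn)/(S_up−S_dn) = (10.0000−0.0000)/(117.5000−68.6200) = 0.2046. V = [p*·10.0000 + (1−p*)·0.0000]/1.03 = 5.6012. B = V − Δ·S = -13.6296.
Check: Δ(0,0)·S0 + B(0,0) = 5.6012 = V0.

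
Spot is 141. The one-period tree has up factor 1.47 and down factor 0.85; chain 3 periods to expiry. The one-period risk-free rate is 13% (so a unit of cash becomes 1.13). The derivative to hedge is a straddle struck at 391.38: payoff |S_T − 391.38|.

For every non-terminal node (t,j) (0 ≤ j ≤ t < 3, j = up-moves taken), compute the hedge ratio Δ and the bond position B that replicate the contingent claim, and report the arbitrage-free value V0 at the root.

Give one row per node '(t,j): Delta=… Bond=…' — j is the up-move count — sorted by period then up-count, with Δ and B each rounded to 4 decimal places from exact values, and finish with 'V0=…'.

The replicating-portfolio and risk-neutral prices coincide; use p* = (1.13−0.85)/(1.47−0.85) = 0.4516 for the latter.
Terminal payoffs: V(3,0)=304.7884, V(3,1)=241.6274, V(3,2)=132.3961, V(3,3)=56.5097
  t=2,j=0: stock 101.8725 → up 149.7526 (V=241.6274), down 86.5916 (V=304.7884). Price 244.4815; hedge Δ=-1.0000, bond B=346.3540.
  t=2,j=1: stock 176.1795 → up 258.9839 (V=132.3961), down 149.7526 (V=241.6274). Price 170.1745; hedge Δ=-1.0000, bond B=346.3540.
  t=2,j=2: stock 304.6869 → up 447.8897 (V=56.5097), down 258.9839 (V=132.3961). Price 86.8362; hedge Δ=-0.4017, bond B=209.2336.
  t=1,j=0: stock 119.8500 → up 176.1795 (V=170.1745), down 101.8725 (V=244.4815). Price 186.6579; hedge Δ=-1.0000, bond B=306.5079.
  t=1,j=1: stock 207.2700 → up 304.6869 (V=86.8362), down 176.1795 (V=170.1745). Price 117.2901; hedge Δ=-0.6485, bond B=251.7068.
  t=0,j=0: stock 141.0000 → up 207.2700 (V=117.2901), down 119.8500 (V=186.6579). Price 137.4607; hedge Δ=-0.7935, bond B=249.3443.
Each (Δ,B) replicates both successor values, so the strategy is self-financing and V0 is arbitrage-free.

(0,0): Delta=-0.7935 Bond=249.3443
(1,0): Delta=-1.0000 Bond=306.5079
(1,1): Delta=-0.6485 Bond=251.7068
(2,0): Delta=-1.0000 Bond=346.3540
(2,1): Delta=-1.0000 Bond=346.3540
(2,2): Delta=-0.4017 Bond=209.2336
V0=137.4607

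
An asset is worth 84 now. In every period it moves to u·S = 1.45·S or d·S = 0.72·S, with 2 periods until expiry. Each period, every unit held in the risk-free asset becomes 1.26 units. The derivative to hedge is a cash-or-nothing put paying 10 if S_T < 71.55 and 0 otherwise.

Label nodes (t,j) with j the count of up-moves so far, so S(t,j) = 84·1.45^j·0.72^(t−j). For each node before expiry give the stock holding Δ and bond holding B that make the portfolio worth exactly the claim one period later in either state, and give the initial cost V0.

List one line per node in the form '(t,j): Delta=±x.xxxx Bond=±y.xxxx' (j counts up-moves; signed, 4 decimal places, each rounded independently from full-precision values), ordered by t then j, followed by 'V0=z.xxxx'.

(0,0): Delta=-0.0337 Bond=3.2564
(1,0): Delta=-0.2265 Bond=15.7643
(1,1): Delta=0.0000 Bond=0.0000
V0=0.4267

Risk-neutral probability p* = (R−d)/(u−d) = (1.26−0.72)/(1.45−0.72) = 0.7397.
Payoff layer (t=2): V(2,0)=10.0000, V(2,1)=0.0000, V(2,2)=0.0000
  t=1,j=0: stock 60.4800 → up 87.6960 (V=0.0000), down 43.5456 (V=10.0000). Price 2.0657; hedge Δ=-0.2265, bond B=15.7643.
  t=1,j=1: stock 121.8000 → up 176.6100 (V=0.0000), down 87.6960 (V=0.0000). Price 0.0000; hedge Δ=0.0000, bond B=0.0000.
  t=0,j=0: stock 84.0000 → up 121.8000 (V=0.0000), down 60.4800 (V=2.0657). Price 0.4267; hedge Δ=-0.0337, bond B=3.2564.
The time-0 hedge costs 0.4267, which is the no-arbitrage price.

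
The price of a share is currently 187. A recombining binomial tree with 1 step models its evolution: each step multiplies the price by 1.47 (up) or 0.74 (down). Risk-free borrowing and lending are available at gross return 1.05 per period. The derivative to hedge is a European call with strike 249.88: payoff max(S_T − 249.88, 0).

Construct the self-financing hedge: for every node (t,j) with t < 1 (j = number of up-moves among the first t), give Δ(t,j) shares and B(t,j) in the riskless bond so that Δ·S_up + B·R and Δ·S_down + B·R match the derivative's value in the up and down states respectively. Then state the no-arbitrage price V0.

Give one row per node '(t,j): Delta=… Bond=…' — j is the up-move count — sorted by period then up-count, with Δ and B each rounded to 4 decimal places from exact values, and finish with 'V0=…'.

(0,0): Delta=0.1832 Bond=-24.1453
V0=10.1149

Risk-neutral probability p* = (R−d)/(u−d) = (1.05−0.74)/(1.47−0.74) = 0.4247.
Terminal values V(1,·): V(1,0)=0.0000, V(1,1)=25.0100
Node (0,0) S=187.0000: V=(p*·25.0100+(1−p*)·0.0000)/1.05=10.1149; Δ=(25.0100−0.0000)/(274.8900−138.3800)=0.1832; B=V−Δ·S=-24.1453
Each (Δ,B) replicates both successor values, so the strategy is self-financing and V0 is arbitrage-free.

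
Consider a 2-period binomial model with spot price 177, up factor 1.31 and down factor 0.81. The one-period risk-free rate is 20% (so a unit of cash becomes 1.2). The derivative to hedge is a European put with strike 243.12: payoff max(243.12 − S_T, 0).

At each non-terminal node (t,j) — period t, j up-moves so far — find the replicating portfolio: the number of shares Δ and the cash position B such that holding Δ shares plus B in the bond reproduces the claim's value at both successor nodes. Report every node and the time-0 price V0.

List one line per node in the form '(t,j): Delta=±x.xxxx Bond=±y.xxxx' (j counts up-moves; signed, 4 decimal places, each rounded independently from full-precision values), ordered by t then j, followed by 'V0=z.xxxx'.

(0,0): Delta=-0.5547 Bond=115.6308
(1,0): Delta=-1.0000 Bond=202.6000
(1,1): Delta=-0.4770 Bond=120.7499
V0=17.4494

Under the risk-neutral measure, an up-move has probability p* = (R−d)/(u−d) = 0.7800 and values discount at R = 1.2.
At expiry t=2: V(2,0)=126.9903, V(2,1)=55.3053, V(2,2)=0.0000
(1,0): S=143.3700. Δ = (V_up−V_dn)/(S_up−S_dn) = (55.3053−126.9903)/(187.8147−116.1297) = -1.0000. V = [p*·55.3053 + (1−p*)·126.9903]/1.2 = 59.2300. B = V − Δ·S = 202.6000.
(1,1): S=231.8700. Δ = (V_up−V_dn)/(S_up−S_dn) = (0.0000−55.3053)/(303.7497−187.8147) = -0.4770. V = [p*·0.0000 + (1−p*)·55.3053]/1.2 = 10.1393. B = V − Δ·S = 120.7499.
(0,0): S=177.0000. Δ = (V_up−V_dn)/(S_up−S_dn) = (10.1393−59.2300)/(231.8700−143.3700) = -0.5547. V = [p*·10.1393 + (1−p*)·59.2300]/1.2 = 17.4494. B = V − Δ·S = 115.6308.
Root portfolio cost Δ·177+B reproduces V0=17.4494.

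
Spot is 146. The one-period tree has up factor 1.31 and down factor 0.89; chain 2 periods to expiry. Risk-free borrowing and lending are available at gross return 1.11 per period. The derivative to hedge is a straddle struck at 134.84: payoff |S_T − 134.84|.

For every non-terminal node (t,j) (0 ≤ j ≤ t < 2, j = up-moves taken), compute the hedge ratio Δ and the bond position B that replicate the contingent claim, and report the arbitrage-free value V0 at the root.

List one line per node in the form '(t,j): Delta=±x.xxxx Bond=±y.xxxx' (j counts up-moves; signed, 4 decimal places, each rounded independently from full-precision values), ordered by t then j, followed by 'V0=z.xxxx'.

No-arbitrage ⇒ martingale measure with p* = (R−d)/(u−d) = 0.5238.
Terminal payoffs: V(2,0)=19.1934, V(2,1)=35.3814, V(2,2)=115.7106
Node (1,0) S=129.9400: V=(p*·35.3814+(1−p*)·19.1934)/1.11=24.9305; Δ=(35.3814−19.1934)/(170.2214−115.6466)=0.2966; B=V−Δ·S=-13.6124
Node (1,1) S=191.2600: V=(p*·115.7106+(1−p*)·35.3814)/1.11=69.7825; Δ=(115.7106−35.3814)/(250.5506−170.2214)=1.0000; B=V−Δ·S=-121.4775
Node (0,0) S=146.0000: V=(p*·69.7825+(1−p*)·24.9305)/1.11=43.6256; Δ=(69.7825−24.9305)/(191.2600−129.9400)=0.7314; B=V−Δ·S=-63.1650
Root portfolio cost Δ·146+B reproduces V0=43.6256.

(0,0): Delta=0.7314 Bond=-63.1650
(1,0): Delta=0.2966 Bond=-13.6124
(1,1): Delta=1.0000 Bond=-121.4775
V0=43.6256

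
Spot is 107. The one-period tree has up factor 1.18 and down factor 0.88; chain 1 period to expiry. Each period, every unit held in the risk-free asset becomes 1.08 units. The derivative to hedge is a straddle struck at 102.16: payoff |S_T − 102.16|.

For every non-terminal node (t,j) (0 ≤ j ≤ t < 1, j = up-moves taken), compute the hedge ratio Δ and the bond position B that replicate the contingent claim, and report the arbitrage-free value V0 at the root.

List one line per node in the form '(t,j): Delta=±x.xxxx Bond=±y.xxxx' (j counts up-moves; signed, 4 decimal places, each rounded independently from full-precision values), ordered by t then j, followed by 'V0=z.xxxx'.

(0,0): Delta=0.5016 Bond=-36.3210
V0=17.3457

The replicating-portfolio and risk-neutral prices coincide; use p* = (1.08−0.88)/(1.18−0.88) = 0.6667 for the latter.
Payoff layer (t=1): V(1,0)=8.0000, V(1,1)=24.1000
Node (0,0) S=107.0000: V=(p*·24.1000+(1−p*)·8.0000)/1.08=17.3457; Δ=(24.1000−8.0000)/(126.2600−94.1600)=0.5016; B=V−Δ·S=-36.3210
Check: Δ(0,0)·S0 + B(0,0) = 17.3457 = V0.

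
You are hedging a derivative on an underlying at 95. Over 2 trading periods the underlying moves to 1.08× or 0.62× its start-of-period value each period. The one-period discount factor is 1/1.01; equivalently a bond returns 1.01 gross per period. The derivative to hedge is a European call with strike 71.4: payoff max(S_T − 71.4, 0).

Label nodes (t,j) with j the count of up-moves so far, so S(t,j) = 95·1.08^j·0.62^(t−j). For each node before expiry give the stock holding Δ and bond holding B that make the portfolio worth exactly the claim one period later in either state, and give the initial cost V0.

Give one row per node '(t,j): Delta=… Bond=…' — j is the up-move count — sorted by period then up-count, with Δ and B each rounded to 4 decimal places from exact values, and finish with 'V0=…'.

Risk-neutral probability p* = (R−d)/(u−d) = (1.01−0.62)/(1.08−0.62) = 0.8478.
Payoff layer (t=2): V(2,0)=0.0000, V(2,1)=0.0000, V(2,2)=39.4080
  t=1,j=0: stock 58.9000 → up 63.6120 (V=0.0000), down 36.5180 (V=0.0000). Price 0.0000; hedge Δ=0.0000, bond B=0.0000.
  t=1,j=1: stock 102.6000 → up 110.8080 (V=39.4080), down 63.6120 (V=0.0000). Price 33.0803; hedge Δ=0.8350, bond B=-52.5892.
  t=0,j=0: stock 95.0000 → up 102.6000 (V=33.0803), down 58.9000 (V=0.0000). Price 27.7687; hedge Δ=0.7570, bond B=-44.1451.
Self-financing check: at every node Δ·S+B equals the discounted successor values.

(0,0): Delta=0.7570 Bond=-44.1451
(1,0): Delta=0.0000 Bond=0.0000
(1,1): Delta=0.8350 Bond=-52.5892
V0=27.7687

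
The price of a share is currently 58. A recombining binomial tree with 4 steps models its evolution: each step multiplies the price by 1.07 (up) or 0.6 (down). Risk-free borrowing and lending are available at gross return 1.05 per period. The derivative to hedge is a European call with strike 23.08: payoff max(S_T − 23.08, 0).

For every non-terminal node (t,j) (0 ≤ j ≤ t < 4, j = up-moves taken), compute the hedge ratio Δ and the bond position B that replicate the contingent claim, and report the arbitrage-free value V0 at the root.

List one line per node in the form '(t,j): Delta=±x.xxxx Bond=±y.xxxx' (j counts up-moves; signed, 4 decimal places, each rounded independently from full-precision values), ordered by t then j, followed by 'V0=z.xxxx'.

No-arbitrage ⇒ martingale measure with p* = (R−d)/(u−d) = 0.9574.
Terminal payoffs: V(4,0)=0.0000, V(4,1)=0.0000, V(4,2)=0.8255, V(4,3)=19.5515, V(4,4)=52.9462
(3,0): S=12.5280. Δ = (V_up−V_dn)/(S_up−S_dn) = (0.0000−0.0000)/(13.4050−7.5168) = 0.0000. V = [p*·0.0000 + (1−p*)·0.0000]/1.05 = 0.0000. B = V − Δ·S = 0.0000.
(3,1): S=22.3416. Δ = (V_up−V_dn)/(S_up−S_dn) = (0.8255−0.0000)/(23.9055−13.4050) = 0.0786. V = [p*·0.8255 + (1−p*)·0.0000]/1.05 = 0.7527. B = V − Δ·S = -1.0037.
(3,2): S=39.8425. Δ = (V_up−V_dn)/(S_up−S_dn) = (19.5515−0.8255)/(42.6315−23.9055) = 1.0000. V = [p*·19.5515 + (1−p*)·0.8255]/1.05 = 17.8616. B = V − Δ·S = -21.9810.
(3,3): S=71.0525. Δ = (V_up−V_dn)/(S_up−S_dn) = (52.9462−19.5515)/(76.0262−42.6315) = 1.0000. V = [p*·52.9462 + (1−p*)·19.5515]/1.05 = 49.0715. B = V − Δ·S = -21.9810.
(2,0): S=20.8800. Δ = (V_up−V_dn)/(S_up−S_dn) = (0.7527−0.0000)/(22.3416−12.5280) = 0.0767. V = [p*·0.7527 + (1−p*)·0.0000]/1.05 = 0.6864. B = V − Δ·S = -0.9152.
(2,1): S=37.2360. Δ = (V_up−V_dn)/(S_up−S_dn) = (17.8616−0.7527)/(39.8425−22.3416) = 0.9776. V = [p*·17.8616 + (1−p*)·0.7527]/1.05 = 16.3177. B = V − Δ·S = -20.0841.
(2,2): S=66.4042. Δ = (V_up−V_dn)/(S_up−S_dn) = (49.0715−17.8616)/(71.0525−39.8425) = 1.0000. V = [p*·49.0715 + (1−p*)·17.8616]/1.05 = 45.4700. B = V − Δ·S = -20.9342.
(1,0): S=34.8000. Δ = (V_up−V_dn)/(S_up−S_dn) = (16.3177−0.6864)/(37.2360−20.8800) = 0.9557. V = [p*·16.3177 + (1−p*)·0.6864]/1.05 = 14.9071. B = V − Δ·S = -18.3509.
(1,1): S=62.0600. Δ = (V_up−V_dn)/(S_up−S_dn) = (45.4700−16.3177)/(66.4042−37.2360) = 0.9995. V = [p*·45.4700 + (1−p*)·16.3177]/1.05 = 42.1233. B = V − Δ·S = -19.9029.
(0,0): S=58.0000. Δ = (V_up−V_dn)/(S_up−S_dn) = (42.1233−14.9071)/(62.0600−34.8000) = 0.9984. V = [p*·42.1233 + (1−p*)·14.9071]/1.05 = 39.0144. B = V − Δ·S = -18.8923.
Each (Δ,B) replicates both successor values, so the strategy is self-financing and V0 is arbitrage-free.

(0,0): Delta=0.9984 Bond=-18.8923
(1,0): Delta=0.9557 Bond=-18.3509
(1,1): Delta=0.9995 Bond=-19.9029
(2,0): Delta=0.0767 Bond=-0.9152
(2,1): Delta=0.9776 Bond=-20.0841
(2,2): Delta=1.0000 Bond=-20.9342
(3,0): Delta=0.0000 Bond=0.0000
(3,1): Delta=0.0786 Bond=-1.0037
(3,2): Delta=1.0000 Bond=-21.9810
(3,3): Delta=1.0000 Bond=-21.9810
V0=39.0144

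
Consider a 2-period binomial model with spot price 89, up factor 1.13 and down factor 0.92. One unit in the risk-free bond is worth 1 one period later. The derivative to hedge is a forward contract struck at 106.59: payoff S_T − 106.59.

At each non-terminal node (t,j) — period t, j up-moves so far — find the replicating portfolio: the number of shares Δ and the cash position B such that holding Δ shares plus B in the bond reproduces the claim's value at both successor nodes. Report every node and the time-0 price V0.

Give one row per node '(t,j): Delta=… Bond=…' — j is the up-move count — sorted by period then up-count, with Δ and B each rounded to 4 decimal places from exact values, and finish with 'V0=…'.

(0,0): Delta=1.0000 Bond=-106.5900
(1,0): Delta=1.0000 Bond=-106.5900
(1,1): Delta=1.0000 Bond=-106.5900
V0=-17.5900

Risk-neutral probability p* = (R−d)/(u−d) = (1−0.92)/(1.13−0.92) = 0.3810.
Payoff layer (t=2): V(2,0)=-31.2604, V(2,1)=-14.0656, V(2,2)=7.0541
Node (1,0) S=81.8800: V=(p*·-14.0656+(1−p*)·-31.2604)/1=-24.7100; Δ=(-14.0656−-31.2604)/(92.5244−75.3296)=1.0000; B=V−Δ·S=-106.5900
Node (1,1) S=100.5700: V=(p*·7.0541+(1−p*)·-14.0656)/1=-6.0200; Δ=(7.0541−-14.0656)/(113.6441−92.5244)=1.0000; B=V−Δ·S=-106.5900
Node (0,0) S=89.0000: V=(p*·-6.0200+(1−p*)·-24.7100)/1=-17.5900; Δ=(-6.0200−-24.7100)/(100.5700−81.8800)=1.0000; B=V−Δ·S=-106.5900
The time-0 hedge costs -17.5900, which is the no-arbitrage price.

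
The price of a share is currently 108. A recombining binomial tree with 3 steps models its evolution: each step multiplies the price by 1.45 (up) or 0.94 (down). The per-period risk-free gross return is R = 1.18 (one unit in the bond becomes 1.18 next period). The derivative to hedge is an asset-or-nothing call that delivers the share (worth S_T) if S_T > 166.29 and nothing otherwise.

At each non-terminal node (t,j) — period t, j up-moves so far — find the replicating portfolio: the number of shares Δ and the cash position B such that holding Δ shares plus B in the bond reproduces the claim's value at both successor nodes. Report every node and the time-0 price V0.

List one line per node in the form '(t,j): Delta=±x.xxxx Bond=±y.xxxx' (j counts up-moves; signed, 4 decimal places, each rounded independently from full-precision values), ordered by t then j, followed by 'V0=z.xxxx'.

Under the risk-neutral measure, an up-move has probability p* = (R−d)/(u−d) = 0.4706 and values discount at R = 1.18.
Terminal values V(3,·): V(3,0)=0.0000, V(3,1)=0.0000, V(3,2)=213.4458, V(3,3)=329.2515
(2,0): S=95.4288. Δ = (V_up−V_dn)/(S_up−S_dn) = (0.0000−0.0000)/(138.3718−89.7031) = 0.0000. V = [p*·0.0000 + (1−p*)·0.0000]/1.18 = 0.0000. B = V − Δ·S = 0.0000.
(2,1): S=147.2040. Δ = (V_up−V_dn)/(S_up−S_dn) = (213.4458−0.0000)/(213.4458−138.3718) = 2.8431. V = [p*·213.4458 + (1−p*)·0.0000]/1.18 = 85.1230. B = V − Δ·S = -333.3982.
(2,2): S=227.0700. Δ = (V_up−V_dn)/(S_up−S_dn) = (329.2515−213.4458)/(329.2515−213.4458) = 1.0000. V = [p*·329.2515 + (1−p*)·213.4458]/1.18 = 227.0700. B = V − Δ·S = 0.0000.
(1,0): S=101.5200. Δ = (V_up−V_dn)/(S_up−S_dn) = (85.1230−0.0000)/(147.2040−95.4288) = 1.6441. V = [p*·85.1230 + (1−p*)·0.0000]/1.18 = 33.9473. B = V − Δ·S = -132.9604.
(1,1): S=156.6000. Δ = (V_up−V_dn)/(S_up−S_dn) = (227.0700−85.1230)/(227.0700−147.2040) = 1.7773. V = [p*·227.0700 + (1−p*)·85.1230]/1.18 = 128.7471. B = V − Δ·S = -149.5805.
(0,0): S=108.0000. Δ = (V_up−V_dn)/(S_up−S_dn) = (128.7471−33.9473)/(156.6000−101.5200) = 1.7211. V = [p*·128.7471 + (1−p*)·33.9473]/1.18 = 66.5754. B = V − Δ·S = -119.3064.
Root portfolio cost Δ·108+B reproduces V0=66.5754.

(0,0): Delta=1.7211 Bond=-119.3064
(1,0): Delta=1.6441 Bond=-132.9604
(1,1): Delta=1.7773 Bond=-149.5805
(2,0): Delta=0.0000 Bond=0.0000
(2,1): Delta=2.8431 Bond=-333.3982
(2,2): Delta=1.0000 Bond=0.0000
V0=66.5754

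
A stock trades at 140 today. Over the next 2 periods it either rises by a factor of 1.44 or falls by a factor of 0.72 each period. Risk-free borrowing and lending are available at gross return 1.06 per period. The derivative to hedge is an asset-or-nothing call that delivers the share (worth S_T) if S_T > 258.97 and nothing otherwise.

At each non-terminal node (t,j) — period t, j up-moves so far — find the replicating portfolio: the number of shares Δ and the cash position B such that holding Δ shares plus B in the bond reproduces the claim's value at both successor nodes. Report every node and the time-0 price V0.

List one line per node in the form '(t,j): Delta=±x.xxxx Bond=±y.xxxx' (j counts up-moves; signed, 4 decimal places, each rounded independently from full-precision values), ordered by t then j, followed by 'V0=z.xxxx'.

The replicating-portfolio and risk-neutral prices coincide; use p* = (1.06−0.72)/(1.44−0.72) = 0.4722 for the latter.
Terminal payoffs: V(2,0)=0.0000, V(2,1)=0.0000, V(2,2)=290.3040
Node (1,0) S=100.8000: V=(p*·0.0000+(1−p*)·0.0000)/1.06=0.0000; Δ=(0.0000−0.0000)/(145.1520−72.5760)=0.0000; B=V−Δ·S=0.0000
Node (1,1) S=201.6000: V=(p*·290.3040+(1−p*)·0.0000)/1.06=129.3283; Δ=(290.3040−0.0000)/(290.3040−145.1520)=2.0000; B=V−Δ·S=-273.8717
Node (0,0) S=140.0000: V=(p*·129.3283+(1−p*)·0.0000)/1.06=57.6148; Δ=(129.3283−0.0000)/(201.6000−100.8000)=1.2830; B=V−Δ·S=-122.0078
Each (Δ,B) replicates both successor values, so the strategy is self-financing and V0 is arbitrage-free.

(0,0): Delta=1.2830 Bond=-122.0078
(1,0): Delta=0.0000 Bond=0.0000
(1,1): Delta=2.0000 Bond=-273.8717
V0=57.6148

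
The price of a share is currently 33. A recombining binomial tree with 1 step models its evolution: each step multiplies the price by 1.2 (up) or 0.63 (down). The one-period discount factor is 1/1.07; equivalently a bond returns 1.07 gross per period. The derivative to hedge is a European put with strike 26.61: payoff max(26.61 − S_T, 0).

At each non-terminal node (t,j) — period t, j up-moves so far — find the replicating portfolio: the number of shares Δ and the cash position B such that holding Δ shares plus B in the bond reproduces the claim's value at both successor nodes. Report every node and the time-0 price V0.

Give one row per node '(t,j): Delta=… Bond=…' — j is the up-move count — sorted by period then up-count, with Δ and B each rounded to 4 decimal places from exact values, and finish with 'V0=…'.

Risk-neutral probability p* = (R−d)/(u−d) = (1.07−0.63)/(1.2−0.63) = 0.7719.
At expiry t=1: V(1,0)=5.8200, V(1,1)=0.0000
Node (0,0) S=33.0000: V=(p*·0.0000+(1−p*)·5.8200)/1.07=1.2405; Δ=(0.0000−5.8200)/(39.6000−20.7900)=-0.3094; B=V−Δ·S=11.4511
Check: Δ(0,0)·S0 + B(0,0) = 1.2405 = V0.

(0,0): Delta=-0.3094 Bond=11.4511
V0=1.2405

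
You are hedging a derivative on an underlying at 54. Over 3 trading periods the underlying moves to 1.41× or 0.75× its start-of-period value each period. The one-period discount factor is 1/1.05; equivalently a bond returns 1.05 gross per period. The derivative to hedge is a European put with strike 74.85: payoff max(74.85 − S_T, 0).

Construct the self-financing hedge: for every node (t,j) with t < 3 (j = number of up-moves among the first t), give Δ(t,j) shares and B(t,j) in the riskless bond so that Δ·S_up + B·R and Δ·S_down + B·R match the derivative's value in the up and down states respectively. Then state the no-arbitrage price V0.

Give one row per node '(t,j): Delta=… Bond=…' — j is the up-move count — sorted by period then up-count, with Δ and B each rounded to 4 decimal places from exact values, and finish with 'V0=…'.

Since d<R<u, set p* = (R−d)/(u−d) = 0.4545; price each node as the discounted p*-expectation of its children.
Terminal values V(3,·): V(3,0)=52.0687, V(3,1)=32.0212, V(3,2)=0.0000, V(3,3)=0.0000
Node (2,0) S=30.3750: V=(p*·32.0212+(1−p*)·52.0687)/1.05=40.9107; Δ=(32.0212−52.0687)/(42.8287−22.7812)=-1.0000; B=V−Δ·S=71.2857
Node (2,1) S=57.1050: V=(p*·0.0000+(1−p*)·32.0212)/1.05=16.6344; Δ=(0.0000−32.0212)/(80.5181−42.8287)=-0.8496; B=V−Δ·S=65.1515
Node (2,2) S=107.3574: V=(p*·0.0000+(1−p*)·0.0000)/1.05=0.0000; Δ=(0.0000−0.0000)/(151.3739−80.5180)=0.0000; B=V−Δ·S=0.0000
Node (1,0) S=40.5000: V=(p*·16.6344+(1−p*)·40.9107)/1.05=28.4534; Δ=(16.6344−40.9107)/(57.1050−30.3750)=-0.9082; B=V−Δ·S=65.2356
Node (1,1) S=76.1400: V=(p*·0.0000+(1−p*)·16.6344)/1.05=8.6413; Δ=(0.0000−16.6344)/(107.3574−57.1050)=-0.3310; B=V−Δ·S=33.8449
Node (0,0) S=54.0000: V=(p*·8.6413+(1−p*)·28.4534)/1.05=18.5218; Δ=(8.6413−28.4534)/(76.1400−40.5000)=-0.5559; B=V−Δ·S=48.5401
The time-0 hedge costs 18.5218, which is the no-arbitrage price.

(0,0): Delta=-0.5559 Bond=48.5401
(1,0): Delta=-0.9082 Bond=65.2356
(1,1): Delta=-0.3310 Bond=33.8449
(2,0): Delta=-1.0000 Bond=71.2857
(2,1): Delta=-0.8496 Bond=65.1515
(2,2): Delta=0.0000 Bond=0.0000
V0=18.5218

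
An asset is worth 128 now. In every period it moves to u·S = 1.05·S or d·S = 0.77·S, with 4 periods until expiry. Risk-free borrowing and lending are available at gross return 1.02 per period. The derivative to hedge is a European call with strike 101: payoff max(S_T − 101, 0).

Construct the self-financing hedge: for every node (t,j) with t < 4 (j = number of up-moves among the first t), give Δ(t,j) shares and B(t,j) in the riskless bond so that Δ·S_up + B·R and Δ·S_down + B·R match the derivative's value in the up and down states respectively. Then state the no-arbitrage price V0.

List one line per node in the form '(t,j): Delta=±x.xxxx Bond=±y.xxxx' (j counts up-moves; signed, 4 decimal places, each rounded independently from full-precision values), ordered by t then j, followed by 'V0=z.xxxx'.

(0,0): Delta=0.8647 Bond=-74.9402
(1,0): Delta=0.3636 Bond=-27.0532
(1,1): Delta=0.9088 Bond=-82.3653
(2,0): Delta=0.0000 Bond=0.0000
(2,1): Delta=0.3956 Bond=-30.9056
(2,2): Delta=0.9539 Bond=-90.3855
(3,0): Delta=0.0000 Bond=0.0000
(3,1): Delta=0.0000 Bond=0.0000
(3,2): Delta=0.4304 Bond=-35.3065
(3,3): Delta=1.0000 Bond=-99.0196
V0=35.7384

Risk-neutral probability p* = (R−d)/(u−d) = (1.02−0.77)/(1.05−0.77) = 0.8929.
Terminal payoffs: V(4,0)=0.0000, V(4,1)=0.0000, V(4,2)=0.0000, V(4,3)=13.0955, V(4,4)=54.5848
(3,0): S=58.4362. Δ = (V_up−V_dn)/(S_up−S_dn) = (0.0000−0.0000)/(61.3580−44.9959) = 0.0000. V = [p*·0.0000 + (1−p*)·0.0000]/1.02 = 0.0000. B = V − Δ·S = 0.0000.
(3,1): S=79.6858. Δ = (V_up−V_dn)/(S_up−S_dn) = (0.0000−0.0000)/(83.6700−61.3580) = 0.0000. V = [p*·0.0000 + (1−p*)·0.0000]/1.02 = 0.0000. B = V − Δ·S = 0.0000.
(3,2): S=108.6624. Δ = (V_up−V_dn)/(S_up−S_dn) = (13.0955−0.0000)/(114.0955−83.6700) = 0.4304. V = [p*·13.0955 + (1−p*)·0.0000]/1.02 = 11.4632. B = V − Δ·S = -35.3065.
(3,3): S=148.1760. Δ = (V_up−V_dn)/(S_up−S_dn) = (54.5848−13.0955)/(155.5848−114.0955) = 1.0000. V = [p*·54.5848 + (1−p*)·13.0955]/1.02 = 49.1564. B = V − Δ·S = -99.0196.
(2,0): S=75.8912. Δ = (V_up−V_dn)/(S_up−S_dn) = (0.0000−0.0000)/(79.6858−58.4362) = 0.0000. V = [p*·0.0000 + (1−p*)·0.0000]/1.02 = 0.0000. B = V − Δ·S = 0.0000.
(2,1): S=103.4880. Δ = (V_up−V_dn)/(S_up−S_dn) = (11.4632−0.0000)/(108.6624−79.6858) = 0.3956. V = [p*·11.4632 + (1−p*)·0.0000]/1.02 = 10.0343. B = V − Δ·S = -30.9056.
(2,2): S=141.1200. Δ = (V_up−V_dn)/(S_up−S_dn) = (49.1564−11.4632)/(148.1760−108.6624) = 0.9539. V = [p*·49.1564 + (1−p*)·11.4632]/1.02 = 44.2332. B = V − Δ·S = -90.3855.
(1,0): S=98.5600. Δ = (V_up−V_dn)/(S_up−S_dn) = (10.0343−0.0000)/(103.4880−75.8912) = 0.3636. V = [p*·10.0343 + (1−p*)·0.0000]/1.02 = 8.7835. B = V − Δ·S = -27.0532.
(1,1): S=134.4000. Δ = (V_up−V_dn)/(S_up−S_dn) = (44.2332−10.0343)/(141.1200−103.4880) = 0.9088. V = [p*·44.2332 + (1−p*)·10.0343]/1.02 = 39.7735. B = V − Δ·S = -82.3653.
(0,0): S=128.0000. Δ = (V_up−V_dn)/(S_up−S_dn) = (39.7735−8.7835)/(134.4000−98.5600) = 0.8647. V = [p*·39.7735 + (1−p*)·8.7835]/1.02 = 35.7384. B = V − Δ·S = -74.9402.
Self-financing check: at every node Δ·S+B equals the discounted successor values.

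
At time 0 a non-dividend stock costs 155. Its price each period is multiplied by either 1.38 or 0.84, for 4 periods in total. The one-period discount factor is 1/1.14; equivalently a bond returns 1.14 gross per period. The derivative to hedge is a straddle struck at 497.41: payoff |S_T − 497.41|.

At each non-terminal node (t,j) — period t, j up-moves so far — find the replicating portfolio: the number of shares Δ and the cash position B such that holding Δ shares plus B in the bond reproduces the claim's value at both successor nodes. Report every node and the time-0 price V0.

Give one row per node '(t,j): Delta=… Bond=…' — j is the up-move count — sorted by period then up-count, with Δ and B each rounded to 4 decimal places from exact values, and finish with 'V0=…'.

Risk-neutral probability p* = (R−d)/(u−d) = (1.14−0.84)/(1.38−0.84) = 0.5556.
Terminal payoffs: V(4,0)=420.2399, V(4,1)=370.6306, V(4,2)=289.1296, V(4,3)=155.2350, V(4,4)=64.7346
Node (3,0) S=91.8691: V=(p*·370.6306+(1−p*)·420.2399)/1.14=344.4554; Δ=(370.6306−420.2399)/(126.7794−77.1701)=-1.0000; B=V−Δ·S=436.3246
Node (3,1) S=150.9278: V=(p*·289.1296+(1−p*)·370.6306)/1.14=285.3967; Δ=(289.1296−370.6306)/(208.2804−126.7794)=-1.0000; B=V−Δ·S=436.3246
Node (3,2) S=247.9529: V=(p*·155.2350+(1−p*)·289.1296)/1.14=188.3717; Δ=(155.2350−289.1296)/(342.1750−208.2804)=-1.0000; B=V−Δ·S=436.3246
Node (3,3) S=407.3512: V=(p*·64.7346+(1−p*)·155.2350)/1.14=92.0676; Δ=(64.7346−155.2350)/(562.1446−342.1750)=-0.4114; B=V−Δ·S=259.6609
Node (2,0) S=109.3680: V=(p*·285.3967+(1−p*)·344.4554)/1.14=273.3728; Δ=(285.3967−344.4554)/(150.9278−91.8691)=-1.0000; B=V−Δ·S=382.7408
Node (2,1) S=179.6760: V=(p*·188.3717+(1−p*)·285.3967)/1.14=203.0648; Δ=(188.3717−285.3967)/(247.9529−150.9278)=-1.0000; B=V−Δ·S=382.7408
Node (2,2) S=295.1820: V=(p*·92.0676+(1−p*)·188.3717)/1.14=118.3065; Δ=(92.0676−188.3717)/(407.3512−247.9529)=-0.6042; B=V−Δ·S=296.6475
Node (1,0) S=130.2000: V=(p*·203.0648+(1−p*)·273.3728)/1.14=205.5376; Δ=(203.0648−273.3728)/(179.6760−109.3680)=-1.0000; B=V−Δ·S=335.7376
Node (1,1) S=213.9000: V=(p*·118.3065+(1−p*)·203.0648)/1.14=136.8218; Δ=(118.3065−203.0648)/(295.1820−179.6760)=-0.7338; B=V−Δ·S=293.7817
Node (0,0) S=155.0000: V=(p*·136.8218+(1−p*)·205.5376)/1.14=146.8089; Δ=(136.8218−205.5376)/(213.9000−130.2000)=-0.8210; B=V−Δ·S=274.0603
The time-0 hedge costs 146.8089, which is the no-arbitrage price.

(0,0): Delta=-0.8210 Bond=274.0603
(1,0): Delta=-1.0000 Bond=335.7376
(1,1): Delta=-0.7338 Bond=293.7817
(2,0): Delta=-1.0000 Bond=382.7408
(2,1): Delta=-1.0000 Bond=382.7408
(2,2): Delta=-0.6042 Bond=296.6475
(3,0): Delta=-1.0000 Bond=436.3246
(3,1): Delta=-1.0000 Bond=436.3246
(3,2): Delta=-1.0000 Bond=436.3246
(3,3): Delta=-0.4114 Bond=259.6609
V0=146.8089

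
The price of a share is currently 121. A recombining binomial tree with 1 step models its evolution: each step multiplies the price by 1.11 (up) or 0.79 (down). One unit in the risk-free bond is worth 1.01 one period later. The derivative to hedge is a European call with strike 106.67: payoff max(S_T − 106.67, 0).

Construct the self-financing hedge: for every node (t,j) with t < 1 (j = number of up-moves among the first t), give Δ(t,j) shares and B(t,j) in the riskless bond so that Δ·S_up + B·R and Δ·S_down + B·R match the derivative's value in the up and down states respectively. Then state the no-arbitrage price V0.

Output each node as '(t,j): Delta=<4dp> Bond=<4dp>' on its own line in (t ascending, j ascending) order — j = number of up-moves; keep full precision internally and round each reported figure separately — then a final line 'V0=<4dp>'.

Since d<R<u, set p* = (R−d)/(u−d) = 0.6875; price each node as the discounted p*-expectation of its children.
Payoff layer (t=1): V(1,0)=0.0000, V(1,1)=27.6400
Node (0,0) S=121.0000: V=(p*·27.6400+(1−p*)·0.0000)/1.01=18.8144; Δ=(27.6400−0.0000)/(134.3100−95.5900)=0.7138; B=V−Δ·S=-67.5606
The time-0 hedge costs 18.8144, which is the no-arbitrage price.

(0,0): Delta=0.7138 Bond=-67.5606
V0=18.8144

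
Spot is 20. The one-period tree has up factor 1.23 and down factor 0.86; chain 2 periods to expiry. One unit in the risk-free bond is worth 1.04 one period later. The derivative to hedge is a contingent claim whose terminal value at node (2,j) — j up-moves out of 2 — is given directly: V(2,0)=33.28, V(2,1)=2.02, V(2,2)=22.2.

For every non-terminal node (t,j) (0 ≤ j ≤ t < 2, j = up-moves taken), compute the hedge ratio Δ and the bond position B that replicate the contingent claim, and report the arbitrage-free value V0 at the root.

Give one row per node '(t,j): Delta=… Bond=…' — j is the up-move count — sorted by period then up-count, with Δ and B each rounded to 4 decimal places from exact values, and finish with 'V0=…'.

Risk-neutral probability p* = (R−d)/(u−d) = (1.04−0.86)/(1.23−0.86) = 0.4865.
Payoff layer (t=2): V(2,0)=33.2800, V(2,1)=2.0200, V(2,2)=22.2000
Node (1,0) S=17.2000: V=(p*·2.0200+(1−p*)·33.2800)/1.04=17.3773; Δ=(2.0200−33.2800)/(21.1560−14.7920)=-4.9120; B=V−Δ·S=101.8638
Node (1,1) S=24.6000: V=(p*·22.2000+(1−p*)·2.0200)/1.04=11.3820; Δ=(22.2000−2.0200)/(30.2580−21.1560)=2.2171; B=V−Δ·S=-43.1585
Node (0,0) S=20.0000: V=(p*·11.3820+(1−p*)·17.3773)/1.04=13.9045; Δ=(11.3820−17.3773)/(24.6000−17.2000)=-0.8102; B=V−Δ·S=30.1081
The time-0 hedge costs 13.9045, which is the no-arbitrage price.

(0,0): Delta=-0.8102 Bond=30.1081
(1,0): Delta=-4.9120 Bond=101.8638
(1,1): Delta=2.2171 Bond=-43.1585
V0=13.9045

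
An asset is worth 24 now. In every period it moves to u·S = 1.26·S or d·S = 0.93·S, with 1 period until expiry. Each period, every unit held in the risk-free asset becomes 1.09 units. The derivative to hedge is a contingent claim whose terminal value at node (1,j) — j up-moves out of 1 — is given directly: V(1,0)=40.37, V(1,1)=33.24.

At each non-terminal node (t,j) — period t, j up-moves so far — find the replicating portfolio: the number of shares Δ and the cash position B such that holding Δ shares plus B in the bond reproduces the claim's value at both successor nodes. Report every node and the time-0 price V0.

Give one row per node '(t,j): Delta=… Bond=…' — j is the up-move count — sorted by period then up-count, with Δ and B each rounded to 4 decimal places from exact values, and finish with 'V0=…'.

Risk-neutral probability p* = (R−d)/(u−d) = (1.09−0.93)/(1.26−0.93) = 0.4848.
Terminal payoffs: V(1,0)=40.3700, V(1,1)=33.2400
  t=0,j=0: stock 24.0000 → up 30.2400 (V=33.2400), down 22.3200 (V=40.3700). Price 33.8652; hedge Δ=-0.9003, bond B=55.4712.
Check: Δ(0,0)·S0 + B(0,0) = 33.8652 = V0.

(0,0): Delta=-0.9003 Bond=55.4712
V0=33.8652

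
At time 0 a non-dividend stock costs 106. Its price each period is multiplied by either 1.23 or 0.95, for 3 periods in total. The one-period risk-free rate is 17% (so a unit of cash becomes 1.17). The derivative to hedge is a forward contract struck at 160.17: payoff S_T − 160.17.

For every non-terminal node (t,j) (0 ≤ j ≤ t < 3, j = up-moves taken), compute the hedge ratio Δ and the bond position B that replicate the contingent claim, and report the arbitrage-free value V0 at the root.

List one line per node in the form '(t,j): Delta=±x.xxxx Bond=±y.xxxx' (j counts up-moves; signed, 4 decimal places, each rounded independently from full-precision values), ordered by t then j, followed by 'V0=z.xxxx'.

No-arbitrage ⇒ martingale measure with p* = (R−d)/(u−d) = 0.7857.
At expiry t=3: V(3,0)=-69.2883, V(3,1)=-42.5020, V(3,2)=-7.8210, V(3,3)=37.0819
Node (2,0) S=95.6650: V=(p*·-42.5020+(1−p*)·-69.2883)/1.17=-41.2324; Δ=(-42.5020−-69.2883)/(117.6679−90.8817)=1.0000; B=V−Δ·S=-136.8974
Node (2,1) S=123.8610: V=(p*·-7.8210+(1−p*)·-42.5020)/1.17=-13.0364; Δ=(-7.8210−-42.5020)/(152.3490−117.6679)=1.0000; B=V−Δ·S=-136.8974
Node (2,2) S=160.3674: V=(p*·37.0819+(1−p*)·-7.8210)/1.17=23.4700; Δ=(37.0819−-7.8210)/(197.2519−152.3490)=1.0000; B=V−Δ·S=-136.8974
Node (1,0) S=100.7000: V=(p*·-13.0364+(1−p*)·-41.2324)/1.17=-16.3064; Δ=(-13.0364−-41.2324)/(123.8610−95.6650)=1.0000; B=V−Δ·S=-117.0064
Node (1,1) S=130.3800: V=(p*·23.4700+(1−p*)·-13.0364)/1.17=13.3736; Δ=(23.4700−-13.0364)/(160.3674−123.8610)=1.0000; B=V−Δ·S=-117.0064
Node (0,0) S=106.0000: V=(p*·13.3736+(1−p*)·-16.3064)/1.17=5.9946; Δ=(13.3736−-16.3064)/(130.3800−100.7000)=1.0000; B=V−Δ·S=-100.0054
Check: Δ(0,0)·S0 + B(0,0) = 5.9946 = V0.

(0,0): Delta=1.0000 Bond=-100.0054
(1,0): Delta=1.0000 Bond=-117.0064
(1,1): Delta=1.0000 Bond=-117.0064
(2,0): Delta=1.0000 Bond=-136.8974
(2,1): Delta=1.0000 Bond=-136.8974
(2,2): Delta=1.0000 Bond=-136.8974
V0=5.9946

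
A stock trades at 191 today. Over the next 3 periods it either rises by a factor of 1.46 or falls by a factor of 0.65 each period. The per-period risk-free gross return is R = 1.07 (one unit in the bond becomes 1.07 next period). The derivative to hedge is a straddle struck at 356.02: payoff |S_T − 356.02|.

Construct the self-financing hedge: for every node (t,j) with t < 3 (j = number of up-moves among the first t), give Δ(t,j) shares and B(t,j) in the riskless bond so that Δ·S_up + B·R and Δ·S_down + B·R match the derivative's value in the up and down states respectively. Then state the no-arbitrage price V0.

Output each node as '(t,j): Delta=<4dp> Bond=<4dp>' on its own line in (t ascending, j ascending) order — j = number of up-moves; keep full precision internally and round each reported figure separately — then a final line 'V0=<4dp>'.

(0,0): Delta=-0.2763 Bond=206.6457
(1,0): Delta=-1.0000 Bond=310.9617
(1,1): Delta=0.0229 Bond=137.6780
(2,0): Delta=-1.0000 Bond=332.7290
(2,1): Delta=-1.0000 Bond=332.7290
(2,2): Delta=0.4458 Bond=-24.8542
V0=153.8777

No-arbitrage ⇒ martingale measure with p* = (R−d)/(u−d) = 0.5185.
At expiry t=3: V(3,0)=303.5666, V(3,1)=238.2016, V(3,2)=91.3819, V(3,3)=238.3980
Node (2,0) S=80.6975: V=(p*·238.2016+(1−p*)·303.5666)/1.07=252.0315; Δ=(238.2016−303.5666)/(117.8184−52.4534)=-1.0000; B=V−Δ·S=332.7290
Node (2,1) S=181.2590: V=(p*·91.3819+(1−p*)·238.2016)/1.07=151.4700; Δ=(91.3819−238.2016)/(264.6381−117.8184)=-1.0000; B=V−Δ·S=332.7290
Node (2,2) S=407.1356: V=(p*·238.3980+(1−p*)·91.3819)/1.07=156.6471; Δ=(238.3980−91.3819)/(594.4180−264.6381)=0.4458; B=V−Δ·S=-24.8542
Node (1,0) S=124.1500: V=(p*·151.4700+(1−p*)·252.0315)/1.07=186.8117; Δ=(151.4700−252.0315)/(181.2590−80.6975)=-1.0000; B=V−Δ·S=310.9617
Node (1,1) S=278.8600: V=(p*·156.6471+(1−p*)·151.4700)/1.07=144.0696; Δ=(156.6471−151.4700)/(407.1356−181.2590)=0.0229; B=V−Δ·S=137.6780
Node (0,0) S=191.0000: V=(p*·144.0696+(1−p*)·186.8117)/1.07=153.8777; Δ=(144.0696−186.8117)/(278.8600−124.1500)=-0.2763; B=V−Δ·S=206.6457
Root portfolio cost Δ·191+B reproduces V0=153.8777.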